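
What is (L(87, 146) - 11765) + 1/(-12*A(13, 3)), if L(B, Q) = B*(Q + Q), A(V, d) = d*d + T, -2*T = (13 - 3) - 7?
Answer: 1227509/90 ≈ 13639.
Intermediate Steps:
T = -3/2 (T = -((13 - 3) - 7)/2 = -(10 - 7)/2 = -½*3 = -3/2 ≈ -1.5000)
A(V, d) = -3/2 + d² (A(V, d) = d*d - 3/2 = d² - 3/2 = -3/2 + d²)
L(B, Q) = 2*B*Q (L(B, Q) = B*(2*Q) = 2*B*Q)
(L(87, 146) - 11765) + 1/(-12*A(13, 3)) = (2*87*146 - 11765) + 1/(-12*(-3/2 + 3²)) = (25404 - 11765) + 1/(-12*(-3/2 + 9)) = 13639 + 1/(-12*15/2) = 13639 + 1/(-90) = 13639 - 1/90 = 1227509/90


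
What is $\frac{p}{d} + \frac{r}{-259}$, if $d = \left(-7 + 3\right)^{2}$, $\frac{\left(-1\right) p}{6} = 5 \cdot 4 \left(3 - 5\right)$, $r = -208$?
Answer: $\frac{4093}{259} \approx 15.803$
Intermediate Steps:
$p = 240$ ($p = - 6 \cdot 5 \cdot 4 \left(3 - 5\right) = - 6 \cdot 20 \left(-2\right) = \left(-6\right) \left(-40\right) = 240$)
$d = 16$ ($d = \left(-4\right)^{2} = 16$)
$\frac{p}{d} + \frac{r}{-259} = \frac{240}{16} - \frac{208}{-259} = 240 \cdot \frac{1}{16} - - \frac{208}{259} = 15 + \frac{208}{259} = \frac{4093}{259}$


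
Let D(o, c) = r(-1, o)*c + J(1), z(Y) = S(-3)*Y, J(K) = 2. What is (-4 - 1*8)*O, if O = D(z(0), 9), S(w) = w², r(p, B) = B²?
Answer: -24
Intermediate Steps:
z(Y) = 9*Y (z(Y) = (-3)²*Y = 9*Y)
D(o, c) = 2 + c*o² (D(o, c) = o²*c + 2 = c*o² + 2 = 2 + c*o²)
O = 2 (O = 2 + 9*(9*0)² = 2 + 9*0² = 2 + 9*0 = 2 + 0 = 2)
(-4 - 1*8)*O = (-4 - 1*8)*2 = (-4 - 8)*2 = -12*2 = -24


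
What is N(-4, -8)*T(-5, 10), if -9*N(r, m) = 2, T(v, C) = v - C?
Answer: 10/3 ≈ 3.3333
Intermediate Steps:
N(r, m) = -2/9 (N(r, m) = -1/9*2 = -2/9)
N(-4, -8)*T(-5, 10) = -2*(-5 - 1*10)/9 = -2*(-5 - 10)/9 = -2/9*(-15) = 10/3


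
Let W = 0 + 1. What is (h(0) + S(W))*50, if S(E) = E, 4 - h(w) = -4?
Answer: 450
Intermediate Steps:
h(w) = 8 (h(w) = 4 - 1*(-4) = 4 + 4 = 8)
W = 1
(h(0) + S(W))*50 = (8 + 1)*50 = 9*50 = 450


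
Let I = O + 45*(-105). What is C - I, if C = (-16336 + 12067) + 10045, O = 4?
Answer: 10497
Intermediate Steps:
C = 5776 (C = -4269 + 10045 = 5776)
I = -4721 (I = 4 + 45*(-105) = 4 - 4725 = -4721)
C - I = 5776 - 1*(-4721) = 5776 + 4721 = 10497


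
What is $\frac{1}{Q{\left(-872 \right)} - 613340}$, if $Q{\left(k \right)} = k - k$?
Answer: $- \frac{1}{613340} \approx -1.6304 \cdot 10^{-6}$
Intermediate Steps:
$Q{\left(k \right)} = 0$
$\frac{1}{Q{\left(-872 \right)} - 613340} = \frac{1}{0 - 613340} = \frac{1}{-613340} = - \frac{1}{613340}$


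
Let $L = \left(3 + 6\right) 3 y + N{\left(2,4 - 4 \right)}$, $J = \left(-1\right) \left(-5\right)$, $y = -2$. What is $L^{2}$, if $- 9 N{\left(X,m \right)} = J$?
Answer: $\frac{241081}{81} \approx 2976.3$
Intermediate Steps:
$J = 5$
$N{\left(X,m \right)} = - \frac{5}{9}$ ($N{\left(X,m \right)} = \left(- \frac{1}{9}\right) 5 = - \frac{5}{9}$)
$L = - \frac{491}{9}$ ($L = \left(3 + 6\right) 3 \left(-2\right) - \frac{5}{9} = 9 \cdot 3 \left(-2\right) - \frac{5}{9} = 27 \left(-2\right) - \frac{5}{9} = -54 - \frac{5}{9} = - \frac{491}{9} \approx -54.556$)
$L^{2} = \left(- \frac{491}{9}\right)^{2} = \frac{241081}{81}$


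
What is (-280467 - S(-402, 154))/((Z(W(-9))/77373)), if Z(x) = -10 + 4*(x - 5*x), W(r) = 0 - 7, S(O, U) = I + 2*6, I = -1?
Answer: -3616904049/17 ≈ -2.1276e+8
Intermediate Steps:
S(O, U) = 11 (S(O, U) = -1 + 2*6 = -1 + 12 = 11)
W(r) = -7
Z(x) = -10 - 16*x (Z(x) = -10 + 4*(-4*x) = -10 - 16*x)
(-280467 - S(-402, 154))/((Z(W(-9))/77373)) = (-280467 - 1*11)/(((-10 - 16*(-7))/77373)) = (-280467 - 11)/(((-10 + 112)*(1/77373))) = -280478/(102*(1/77373)) = -280478/34/25791 = -280478*25791/34 = -3616904049/17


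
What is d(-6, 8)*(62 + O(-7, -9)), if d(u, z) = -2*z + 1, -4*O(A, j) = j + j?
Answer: -1995/2 ≈ -997.50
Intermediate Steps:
O(A, j) = -j/2 (O(A, j) = -(j + j)/4 = -j/2)
d(u, z) = 1 - 2*z
d(-6, 8)*(62 + O(-7, -9)) = (1 - 2*8)*(62 - 1/2*(-9)) = (1 - 16)*(62 + 9/2) = -15*133/2 = -1995/2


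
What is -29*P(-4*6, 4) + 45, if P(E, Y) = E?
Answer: 741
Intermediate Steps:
-29*P(-4*6, 4) + 45 = -(-116)*6 + 45 = -29*(-24) + 45 = 696 + 45 = 741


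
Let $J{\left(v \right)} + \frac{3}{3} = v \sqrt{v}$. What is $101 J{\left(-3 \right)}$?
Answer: $-101 - 303 i \sqrt{3} \approx -101.0 - 524.81 i$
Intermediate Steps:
$J{\left(v \right)} = -1 + v^{\frac{3}{2}}$ ($J{\left(v \right)} = -1 + v \sqrt{v} = -1 + v^{\frac{3}{2}}$)
$101 J{\left(-3 \right)} = 101 \left(-1 + \left(-3\right)^{\frac{3}{2}}\right) = 101 \left(-1 - 3 i \sqrt{3}\right) = -101 - 303 i \sqrt{3}$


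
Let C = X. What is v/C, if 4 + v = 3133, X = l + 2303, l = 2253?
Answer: 3129/4556 ≈ 0.68679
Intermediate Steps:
X = 4556 (X = 2253 + 2303 = 4556)
C = 4556
v = 3129 (v = -4 + 3133 = 3129)
v/C = 3129/4556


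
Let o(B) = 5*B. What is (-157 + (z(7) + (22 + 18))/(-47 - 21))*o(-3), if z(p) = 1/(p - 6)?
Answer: 160755/68 ≈ 2364.0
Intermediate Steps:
z(p) = 1/(-6 + p)
(-157 + (z(7) + (22 + 18))/(-47 - 21))*o(-3) = (-157 + (1/(-6 + 7) + (22 + 18))/(-47 - 21))*(5*(-3)) = (-157 + (1/1 + 40)/(-68))*(-15) = (-157 + (1 + 40)*(-1/68))*(-15) = (-157 + 41*(-1/68))*(-15) = (-157 - 41/68)*(-15) = -10717/68*(-15) = 160755/68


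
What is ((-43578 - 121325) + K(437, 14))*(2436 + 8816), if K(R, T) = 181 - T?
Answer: -1853609472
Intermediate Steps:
((-43578 - 121325) + K(437, 14))*(2436 + 8816) = ((-43578 - 121325) + (181 - 1*14))*(2436 + 8816) = (-164903 + (181 - 14))*11252 = (-164903 + 167)*11252 = -164736*11252 = -1853609472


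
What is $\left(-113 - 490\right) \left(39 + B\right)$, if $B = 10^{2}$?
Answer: $-83817$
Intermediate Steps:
$B = 100$
$\left(-113 - 490\right) \left(39 + B\right) = \left(-113 - 490\right) \left(39 + 100\right) = \left(-603\right) 139 = -83817$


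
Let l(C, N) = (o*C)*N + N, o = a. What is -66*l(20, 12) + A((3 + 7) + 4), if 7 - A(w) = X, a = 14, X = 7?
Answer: -222552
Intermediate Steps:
A(w) = 0 (A(w) = 7 - 1*7 = 7 - 7 = 0)
o = 14
l(C, N) = N + 14*C*N (l(C, N) = (14*C)*N + N = 14*C*N + N = N + 14*C*N)
-66*l(20, 12) + A((3 + 7) + 4) = -792*(1 + 14*20) + 0 = -792*(1 + 280) + 0 = -792*281 + 0 = -66*3372 + 0 = -222552 + 0 = -222552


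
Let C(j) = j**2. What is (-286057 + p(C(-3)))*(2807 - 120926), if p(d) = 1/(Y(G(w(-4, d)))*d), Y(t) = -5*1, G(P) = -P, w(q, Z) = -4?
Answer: 506831541118/15 ≈ 3.3789e+10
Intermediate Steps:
Y(t) = -5
p(d) = -1/(5*d) (p(d) = 1/((-5)*d) = -1/(5*d))
(-286057 + p(C(-3)))*(2807 - 120926) = (-286057 - 1/(5*((-3)**2)))*(2807 - 120926) = (-286057 - 1/5/9)*(-118119) = (-286057 - 1/5*1/9)*(-118119) = (-286057 - 1/45)*(-118119) = -12872566/45*(-118119) = 506831541118/15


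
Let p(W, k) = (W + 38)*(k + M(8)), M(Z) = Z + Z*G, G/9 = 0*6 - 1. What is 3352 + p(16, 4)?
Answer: 112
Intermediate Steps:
G = -9 (G = 9*(0*6 - 1) = 9*(0 - 1) = 9*(-1) = -9)
M(Z) = -8*Z (M(Z) = Z + Z*(-9) = Z - 9*Z = -8*Z)
p(W, k) = (-64 + k)*(38 + W) (p(W, k) = (W + 38)*(k - 8*8) = (38 + W)*(k - 64) = (38 + W)*(-64 + k) = (-64 + k)*(38 + W))
3352 + p(16, 4) = 3352 + (-2432 - 64*16 + 38*4 + 16*4) = 3352 + (-2432 - 1024 + 152 + 64) = 3352 - 3240 = 112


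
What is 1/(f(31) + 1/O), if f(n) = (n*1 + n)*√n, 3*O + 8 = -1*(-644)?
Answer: -212/5355706815 + 2786528*√31/5355706815 ≈ 0.0028968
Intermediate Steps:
O = 212 (O = -8/3 + (-1*(-644))/3 = -8/3 + (⅓)*644 = -8/3 + 644/3 = 212)
f(n) = 2*n^(3/2) (f(n) = (n + n)*√n = (2*n)*√n = 2*n^(3/2))
1/(f(31) + 1/O) = 1/(2*31^(3/2) + 1/212) = 1/(2*(31*√31) + 1/212) = 1/(62*√31 + 1/212) = 1/(1/212 + 62*√31)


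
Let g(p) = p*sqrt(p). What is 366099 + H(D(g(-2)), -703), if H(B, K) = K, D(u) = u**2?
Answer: 365396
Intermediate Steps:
g(p) = p**(3/2)
366099 + H(D(g(-2)), -703) = 366099 - 703 = 365396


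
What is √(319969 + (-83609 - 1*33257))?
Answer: 3*√22567 ≈ 450.67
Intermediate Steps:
√(319969 + (-83609 - 1*33257)) = √(319969 + (-83609 - 33257)) = √(319969 - 116866) = √203103 = 3*√22567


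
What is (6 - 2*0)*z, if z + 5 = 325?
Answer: 1920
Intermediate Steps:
z = 320 (z = -5 + 325 = 320)
(6 - 2*0)*z = (6 - 2*0)*320 = (6 + 0)*320 = 6*320 = 1920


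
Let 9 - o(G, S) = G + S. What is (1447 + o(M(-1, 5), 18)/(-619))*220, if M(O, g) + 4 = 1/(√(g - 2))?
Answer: 197053560/619 + 220*√3/1857 ≈ 3.1834e+5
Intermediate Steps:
M(O, g) = -4 + (-2 + g)^(-½) (M(O, g) = -4 + 1/(√(g - 2)) = -4 + 1/(√(-2 + g)) = -4 + (-2 + g)^(-½))
o(G, S) = 9 - G - S (o(G, S) = 9 - (G + S) = 9 + (-G - S) = 9 - G - S)
(1447 + o(M(-1, 5), 18)/(-619))*220 = (1447 + (9 - (-4 + (-2 + 5)^(-½)) - 1*18)/(-619))*220 = (1447 + (9 - (-4 + 3^(-½)) - 18)*(-1/619))*220 = (1447 + (9 - (-4 + √3/3) - 18)*(-1/619))*220 = (1447 + (9 + (4 - √3/3) - 18)*(-1/619))*220 = (1447 + (-5 - √3/3)*(-1/619))*220 = (1447 + (5/619 + √3/1857))*220 = (895698/619 + √3/1857)*220 = 197053560/619 + 220*√3/1857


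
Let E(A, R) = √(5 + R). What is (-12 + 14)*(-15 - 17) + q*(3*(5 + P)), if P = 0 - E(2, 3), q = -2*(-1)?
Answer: -34 - 12*√2 ≈ -50.971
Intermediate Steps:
q = 2
P = -2*√2 (P = 0 - √(5 + 3) = 0 - √8 = 0 - 2*√2 = -2*√2 ≈ -2.8284)
(-12 + 14)*(-15 - 17) + q*(3*(5 + P)) = (-12 + 14)*(-15 - 17) + 2*(3*(5 - 2*√2)) = 2*(-32) + 2*(15 - 6*√2) = -64 + (30 - 12*√2) = -34 - 12*√2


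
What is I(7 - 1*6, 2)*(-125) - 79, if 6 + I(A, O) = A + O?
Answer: 296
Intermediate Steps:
I(A, O) = -6 + A + O (I(A, O) = -6 + (A + O) = -6 + A + O)
I(7 - 1*6, 2)*(-125) - 79 = (-6 + (7 - 1*6) + 2)*(-125) - 79 = (-6 + (7 - 6) + 2)*(-125) - 79 = (-6 + 1 + 2)*(-125) - 79 = -3*(-125) - 79 = 375 - 79 = 296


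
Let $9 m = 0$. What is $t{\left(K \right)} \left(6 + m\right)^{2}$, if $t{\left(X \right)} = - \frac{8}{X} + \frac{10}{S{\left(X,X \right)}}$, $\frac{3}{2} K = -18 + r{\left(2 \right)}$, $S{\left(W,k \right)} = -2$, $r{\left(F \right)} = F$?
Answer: $-153$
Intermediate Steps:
$m = 0$ ($m = \frac{1}{9} \cdot 0 = 0$)
$K = - \frac{32}{3}$ ($K = \frac{2 \left(-18 + 2\right)}{3} = \frac{2}{3} \left(-16\right) = - \frac{32}{3} \approx -10.667$)
$t{\left(X \right)} = -5 - \frac{8}{X}$ ($t{\left(X \right)} = - \frac{8}{X} + \frac{10}{-2} = - \frac{8}{X} + 10 \left(- \frac{1}{2}\right) = - \frac{8}{X} - 5 = -5 - \frac{8}{X}$)
$t{\left(K \right)} \left(6 + m\right)^{2} = \left(-5 - \frac{8}{- \frac{32}{3}}\right) \left(6 + 0\right)^{2} = \left(-5 - - \frac{3}{4}\right) 6^{2} = \left(-5 + \frac{3}{4}\right) 36 = \left(- \frac{17}{4}\right) 36 = -153$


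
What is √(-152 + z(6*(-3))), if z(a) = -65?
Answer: I*√217 ≈ 14.731*I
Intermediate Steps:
√(-152 + z(6*(-3))) = √(-152 - 65) = √(-217) = I*√217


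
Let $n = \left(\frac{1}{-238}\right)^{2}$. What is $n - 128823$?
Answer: $- \frac{7297050011}{56644} \approx -1.2882 \cdot 10^{5}$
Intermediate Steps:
$n = \frac{1}{56644}$ ($n = \left(- \frac{1}{238}\right)^{2} = \frac{1}{56644} \approx 1.7654 \cdot 10^{-5}$)
$n - 128823 = \frac{1}{56644} - 128823 = - \frac{7297050011}{56644}$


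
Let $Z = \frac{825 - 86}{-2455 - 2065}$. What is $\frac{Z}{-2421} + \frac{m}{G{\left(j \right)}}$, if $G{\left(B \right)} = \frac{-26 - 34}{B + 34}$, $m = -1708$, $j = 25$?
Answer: $\frac{18378999643}{10942920} \approx 1679.5$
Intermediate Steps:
$G{\left(B \right)} = - \frac{60}{34 + B}$
$Z = - \frac{739}{4520}$ ($Z = \frac{739}{-4520} = 739 \left(- \frac{1}{4520}\right) = - \frac{739}{4520} \approx -0.1635$)
$\frac{Z}{-2421} + \frac{m}{G{\left(j \right)}} = - \frac{739}{4520 \left(-2421\right)} - \frac{1708}{\left(-60\right) \frac{1}{34 + 25}} = \left(- \frac{739}{4520}\right) \left(- \frac{1}{2421}\right) - \frac{1708}{\left(-60\right) \frac{1}{59}} = \frac{739}{10942920} - \frac{1708}{\left(-60\right) \frac{1}{59}} = \frac{739}{10942920} - \frac{1708}{- \frac{60}{59}} = \frac{739}{10942920} - - \frac{25193}{15} = \frac{739}{10942920} + \frac{25193}{15} = \frac{18378999643}{10942920}$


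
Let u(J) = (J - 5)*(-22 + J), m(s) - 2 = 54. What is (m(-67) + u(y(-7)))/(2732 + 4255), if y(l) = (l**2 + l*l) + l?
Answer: 5990/6987 ≈ 0.85731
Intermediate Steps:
y(l) = l + 2*l**2 (y(l) = (l**2 + l**2) + l = 2*l**2 + l = l + 2*l**2)
m(s) = 56 (m(s) = 2 + 54 = 56)
u(J) = (-22 + J)*(-5 + J) (u(J) = (-5 + J)*(-22 + J) = (-22 + J)*(-5 + J))
(m(-67) + u(y(-7)))/(2732 + 4255) = (56 + (110 + (-7*(1 + 2*(-7)))**2 - (-189)*(1 + 2*(-7))))/(2732 + 4255) = (56 + (110 + (-7*(1 - 14))**2 - (-189)*(1 - 14)))/6987 = (56 + (110 + (-7*(-13))**2 - (-189)*(-13)))*(1/6987) = (56 + (110 + 91**2 - 27*91))*(1/6987) = (56 + (110 + 8281 - 2457))*(1/6987) = (56 + 5934)*(1/6987) = 5990*(1/6987) = 5990/6987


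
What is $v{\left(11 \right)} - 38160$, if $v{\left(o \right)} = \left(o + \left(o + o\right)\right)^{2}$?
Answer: $-37071$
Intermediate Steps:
$v{\left(o \right)} = 9 o^{2}$ ($v{\left(o \right)} = \left(o + 2 o\right)^{2} = \left(3 o\right)^{2} = 9 o^{2}$)
$v{\left(11 \right)} - 38160 = 9 \cdot 11^{2} - 38160 = 9 \cdot 121 - 38160 = 1089 - 38160 = -37071$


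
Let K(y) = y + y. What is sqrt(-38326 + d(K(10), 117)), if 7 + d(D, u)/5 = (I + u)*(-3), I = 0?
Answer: 2*I*sqrt(10029) ≈ 200.29*I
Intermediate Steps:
K(y) = 2*y
d(D, u) = -35 - 15*u (d(D, u) = -35 + 5*((0 + u)*(-3)) = -35 + 5*(u*(-3)) = -35 + 5*(-3*u) = -35 - 15*u)
sqrt(-38326 + d(K(10), 117)) = sqrt(-38326 + (-35 - 15*117)) = sqrt(-38326 + (-35 - 1755)) = sqrt(-38326 - 1790) = sqrt(-40116) = 2*I*sqrt(10029)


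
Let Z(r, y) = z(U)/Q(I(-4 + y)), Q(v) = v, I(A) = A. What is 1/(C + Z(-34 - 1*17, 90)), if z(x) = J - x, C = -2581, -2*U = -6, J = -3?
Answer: -43/110986 ≈ -0.00038744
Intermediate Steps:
U = 3 (U = -1/2*(-6) = 3)
z(x) = -3 - x
Z(r, y) = -6/(-4 + y) (Z(r, y) = (-3 - 1*3)/(-4 + y) = (-3 - 3)/(-4 + y) = -6/(-4 + y))
1/(C + Z(-34 - 1*17, 90)) = 1/(-2581 - 6/(-4 + 90)) = 1/(-2581 - 6/86) = 1/(-2581 - 6*1/86) = 1/(-2581 - 3/43) = 1/(-110986/43) = -43/110986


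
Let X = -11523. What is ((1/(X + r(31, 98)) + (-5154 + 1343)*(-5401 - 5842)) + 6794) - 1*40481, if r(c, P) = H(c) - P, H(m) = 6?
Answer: 497277478389/11615 ≈ 4.2813e+7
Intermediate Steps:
r(c, P) = 6 - P
((1/(X + r(31, 98)) + (-5154 + 1343)*(-5401 - 5842)) + 6794) - 1*40481 = ((1/(-11523 + (6 - 1*98)) + (-5154 + 1343)*(-5401 - 5842)) + 6794) - 1*40481 = ((1/(-11523 + (6 - 98)) - 3811*(-11243)) + 6794) - 40481 = ((1/(-11523 - 92) + 42847073) + 6794) - 40481 = ((1/(-11615) + 42847073) + 6794) - 40481 = ((-1/11615 + 42847073) + 6794) - 40481 = (497668752894/11615 + 6794) - 40481 = 497747665204/11615 - 40481 = 497277478389/11615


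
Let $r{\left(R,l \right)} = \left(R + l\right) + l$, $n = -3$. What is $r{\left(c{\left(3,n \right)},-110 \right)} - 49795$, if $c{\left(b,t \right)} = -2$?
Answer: $-50017$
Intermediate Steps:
$r{\left(R,l \right)} = R + 2 l$
$r{\left(c{\left(3,n \right)},-110 \right)} - 49795 = \left(-2 + 2 \left(-110\right)\right) - 49795 = \left(-2 - 220\right) - 49795 = -222 - 49795 = -50017$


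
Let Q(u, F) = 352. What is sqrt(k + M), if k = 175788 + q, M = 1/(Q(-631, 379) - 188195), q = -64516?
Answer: sqrt(3926231701851685)/187843 ≈ 333.57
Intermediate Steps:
M = -1/187843 (M = 1/(352 - 188195) = 1/(-187843) = -1/187843 ≈ -5.3236e-6)
k = 111272 (k = 175788 - 64516 = 111272)
sqrt(k + M) = sqrt(111272 - 1/187843) = sqrt(20901666295/187843) = sqrt(3926231701851685)/187843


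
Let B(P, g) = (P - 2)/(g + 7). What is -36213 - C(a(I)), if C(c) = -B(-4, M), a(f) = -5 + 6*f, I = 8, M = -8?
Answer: -36207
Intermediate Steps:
B(P, g) = (-2 + P)/(7 + g)
C(c) = -6 (C(c) = -(-2 - 4)/(7 - 8) = -(-6)/(-1) = -(-1)*(-6) = -1*6 = -6)
-36213 - C(a(I)) = -36213 - 1*(-6) = -36213 + 6 = -36207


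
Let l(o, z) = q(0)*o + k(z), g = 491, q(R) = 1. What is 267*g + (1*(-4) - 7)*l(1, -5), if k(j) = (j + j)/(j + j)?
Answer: 131075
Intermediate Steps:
k(j) = 1 (k(j) = (2*j)/((2*j)) = (2*j)*(1/(2*j)) = 1)
l(o, z) = 1 + o (l(o, z) = 1*o + 1 = o + 1 = 1 + o)
267*g + (1*(-4) - 7)*l(1, -5) = 267*491 + (1*(-4) - 7)*(1 + 1) = 131097 + (-4 - 7)*2 = 131097 - 11*2 = 131097 - 22 = 131075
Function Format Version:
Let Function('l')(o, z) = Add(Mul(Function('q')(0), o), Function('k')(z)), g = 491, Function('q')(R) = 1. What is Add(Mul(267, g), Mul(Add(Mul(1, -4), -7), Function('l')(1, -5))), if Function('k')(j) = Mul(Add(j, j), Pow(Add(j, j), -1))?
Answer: 131075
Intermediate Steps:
Function('k')(j) = 1 (Function('k')(j) = Mul(Mul(2, j), Pow(Mul(2, j), -1)) = Mul(Mul(2, j), Mul(Rational(1, 2), Pow(j, -1))) = 1)
Function('l')(o, z) = Add(1, o) (Function('l')(o, z) = Add(Mul(1, o), 1) = Add(o, 1) = Add(1, o))
Add(Mul(267, g), Mul(Add(Mul(1, -4), -7), Function('l')(1, -5))) = Add(Mul(267, 491), Mul(Add(Mul(1, -4), -7), Add(1, 1))) = Add(131097, Mul(Add(-4, -7), 2)) = Add(131097, Mul(-11, 2)) = Add(131097, -22) = 131075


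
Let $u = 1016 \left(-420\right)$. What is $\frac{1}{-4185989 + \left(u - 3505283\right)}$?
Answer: $- \frac{1}{8117992} \approx -1.2318 \cdot 10^{-7}$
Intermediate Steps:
$u = -426720$
$\frac{1}{-4185989 + \left(u - 3505283\right)} = \frac{1}{-4185989 - 3932003} = \frac{1}{-8117992} = - \frac{1}{8117992}$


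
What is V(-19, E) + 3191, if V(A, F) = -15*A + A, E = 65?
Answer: 3457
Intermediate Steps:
V(A, F) = -14*A
V(-19, E) + 3191 = -14*(-19) + 3191 = 266 + 3191 = 3457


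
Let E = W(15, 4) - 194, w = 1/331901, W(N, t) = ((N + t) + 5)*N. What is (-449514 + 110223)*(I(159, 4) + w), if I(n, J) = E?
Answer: -18693430022997/331901 ≈ -5.6322e+7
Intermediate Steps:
W(N, t) = N*(5 + N + t) (W(N, t) = (5 + N + t)*N = N*(5 + N + t))
w = 1/331901 ≈ 3.0129e-6
E = 166 (E = 15*(5 + 15 + 4) - 194 = 15*24 - 194 = 360 - 194 = 166)
I(n, J) = 166
(-449514 + 110223)*(I(159, 4) + w) = (-449514 + 110223)*(166 + 1/331901) = -339291*55095567/331901 = -18693430022997/331901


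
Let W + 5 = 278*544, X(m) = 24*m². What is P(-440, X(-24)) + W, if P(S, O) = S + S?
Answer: 150347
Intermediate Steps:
W = 151227 (W = -5 + 278*544 = -5 + 151232 = 151227)
P(S, O) = 2*S
P(-440, X(-24)) + W = 2*(-440) + 151227 = -880 + 151227 = 150347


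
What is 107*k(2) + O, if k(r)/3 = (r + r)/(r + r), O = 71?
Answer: 392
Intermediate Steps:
k(r) = 3 (k(r) = 3*((r + r)/(r + r)) = 3*((2*r)/((2*r))) = 3*((2*r)*(1/(2*r))) = 3*1 = 3)
107*k(2) + O = 107*3 + 71 = 321 + 71 = 392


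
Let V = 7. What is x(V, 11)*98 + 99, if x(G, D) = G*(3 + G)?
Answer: 6959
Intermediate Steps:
x(V, 11)*98 + 99 = (7*(3 + 7))*98 + 99 = (7*10)*98 + 99 = 70*98 + 99 = 6860 + 99 = 6959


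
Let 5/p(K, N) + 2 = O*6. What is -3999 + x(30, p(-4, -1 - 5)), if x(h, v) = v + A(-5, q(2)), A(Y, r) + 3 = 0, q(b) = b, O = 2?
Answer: -8003/2 ≈ -4001.5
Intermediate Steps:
A(Y, r) = -3 (A(Y, r) = -3 + 0 = -3)
p(K, N) = ½ (p(K, N) = 5/(-2 + 2*6) = 5/(-2 + 12) = 5/10 = 5*(⅒) = ½)
x(h, v) = -3 + v (x(h, v) = v - 3 = -3 + v)
-3999 + x(30, p(-4, -1 - 5)) = -3999 + (-3 + ½) = -3999 - 5/2 = -8003/2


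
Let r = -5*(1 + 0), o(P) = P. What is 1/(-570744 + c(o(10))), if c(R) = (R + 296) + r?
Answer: -1/570443 ≈ -1.7530e-6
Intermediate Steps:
r = -5 (r = -5*1 = -5)
c(R) = 291 + R (c(R) = (R + 296) - 5 = (296 + R) - 5 = 291 + R)
1/(-570744 + c(o(10))) = 1/(-570744 + (291 + 10)) = 1/(-570744 + 301) = 1/(-570443) = -1/570443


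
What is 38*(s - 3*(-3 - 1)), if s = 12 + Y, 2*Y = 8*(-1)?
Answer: 760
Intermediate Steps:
Y = -4 (Y = (8*(-1))/2 = (½)*(-8) = -4)
s = 8 (s = 12 - 4 = 8)
38*(s - 3*(-3 - 1)) = 38*(8 - 3*(-3 - 1)) = 38*(8 - 3*(-4)) = 38*(8 + 12) = 38*20 = 760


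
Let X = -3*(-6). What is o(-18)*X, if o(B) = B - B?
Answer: 0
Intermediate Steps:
X = 18
o(B) = 0
o(-18)*X = 0*18 = 0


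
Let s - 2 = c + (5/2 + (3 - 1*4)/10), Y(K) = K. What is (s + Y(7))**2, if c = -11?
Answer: 4/25 ≈ 0.16000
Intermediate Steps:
s = -33/5 (s = 2 + (-11 + (5/2 + (3 - 1*4)/10)) = 2 + (-11 + (5*(1/2) + (3 - 4)*(1/10))) = 2 + (-11 + (5/2 - 1*1/10)) = 2 + (-11 + (5/2 - 1/10)) = 2 + (-11 + 12/5) = 2 - 43/5 = -33/5 ≈ -6.6000)
(s + Y(7))**2 = (-33/5 + 7)**2 = (2/5)**2 = 4/25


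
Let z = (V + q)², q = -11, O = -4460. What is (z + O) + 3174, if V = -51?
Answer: 2558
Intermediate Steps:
z = 3844 (z = (-51 - 11)² = (-62)² = 3844)
(z + O) + 3174 = (3844 - 4460) + 3174 = -616 + 3174 = 2558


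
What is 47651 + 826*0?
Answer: 47651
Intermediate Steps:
47651 + 826*0 = 47651 + 0 = 47651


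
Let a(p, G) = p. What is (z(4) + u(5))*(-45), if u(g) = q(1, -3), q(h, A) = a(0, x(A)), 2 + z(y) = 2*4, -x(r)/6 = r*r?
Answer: -270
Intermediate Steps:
x(r) = -6*r² (x(r) = -6*r*r = -6*r²)
z(y) = 6 (z(y) = -2 + 2*4 = -2 + 8 = 6)
q(h, A) = 0
u(g) = 0
(z(4) + u(5))*(-45) = (6 + 0)*(-45) = 6*(-45) = -270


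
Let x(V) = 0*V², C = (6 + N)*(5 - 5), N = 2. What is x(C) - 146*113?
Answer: -16498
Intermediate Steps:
C = 0 (C = (6 + 2)*(5 - 5) = 8*0 = 0)
x(V) = 0
x(C) - 146*113 = 0 - 146*113 = 0 - 16498 = -16498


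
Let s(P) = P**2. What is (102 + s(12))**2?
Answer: 60516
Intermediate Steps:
(102 + s(12))**2 = (102 + 12**2)**2 = (102 + 144)**2 = 246**2 = 60516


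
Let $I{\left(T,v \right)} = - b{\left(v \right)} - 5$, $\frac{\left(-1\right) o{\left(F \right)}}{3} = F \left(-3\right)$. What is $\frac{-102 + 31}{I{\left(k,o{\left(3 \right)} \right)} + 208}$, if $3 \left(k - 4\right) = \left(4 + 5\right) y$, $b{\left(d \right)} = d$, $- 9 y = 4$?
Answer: $- \frac{71}{176} \approx -0.40341$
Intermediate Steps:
$y = - \frac{4}{9}$ ($y = \left(- \frac{1}{9}\right) 4 = - \frac{4}{9} \approx -0.44444$)
$o{\left(F \right)} = 9 F$ ($o{\left(F \right)} = - 3 F \left(-3\right) = - 3 \left(- 3 F\right) = 9 F$)
$k = \frac{8}{3}$ ($k = 4 + \frac{\left(4 + 5\right) \left(- \frac{4}{9}\right)}{3} = 4 + \frac{9 \left(- \frac{4}{9}\right)}{3} = 4 + \frac{1}{3} \left(-4\right) = 4 - \frac{4}{3} = \frac{8}{3} \approx 2.6667$)
$I{\left(T,v \right)} = -5 - v$ ($I{\left(T,v \right)} = - v - 5 = -5 - v$)
$\frac{-102 + 31}{I{\left(k,o{\left(3 \right)} \right)} + 208} = \frac{-102 + 31}{\left(-5 - 9 \cdot 3\right) + 208} = - \frac{71}{\left(-5 - 27\right) + 208} = - \frac{71}{-32 + 208} = - \frac{71}{176}$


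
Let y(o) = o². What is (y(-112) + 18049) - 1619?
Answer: 28974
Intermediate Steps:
(y(-112) + 18049) - 1619 = ((-112)² + 18049) - 1619 = (12544 + 18049) - 1619 = 30593 - 1619 = 28974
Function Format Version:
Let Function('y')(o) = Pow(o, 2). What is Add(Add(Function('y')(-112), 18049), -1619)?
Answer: 28974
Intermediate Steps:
Add(Add(Function('y')(-112), 18049), -1619) = Add(Add(Pow(-112, 2), 18049), -1619) = Add(Add(12544, 18049), -1619) = Add(30593, -1619) = 28974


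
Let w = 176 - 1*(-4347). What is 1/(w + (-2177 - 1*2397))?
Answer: -1/51 ≈ -0.019608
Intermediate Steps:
w = 4523 (w = 176 + 4347 = 4523)
1/(w + (-2177 - 1*2397)) = 1/(4523 + (-2177 - 1*2397)) = 1/(4523 + (-2177 - 2397)) = 1/(4523 - 4574) = 1/(-51) = -1/51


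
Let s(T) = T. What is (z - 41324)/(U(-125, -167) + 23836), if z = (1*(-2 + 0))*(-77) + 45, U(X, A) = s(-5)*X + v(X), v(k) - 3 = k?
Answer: -5875/3477 ≈ -1.6897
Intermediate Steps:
v(k) = 3 + k
U(X, A) = 3 - 4*X (U(X, A) = -5*X + (3 + X) = 3 - 4*X)
z = 199 (z = (1*(-2))*(-77) + 45 = -2*(-77) + 45 = 154 + 45 = 199)
(z - 41324)/(U(-125, -167) + 23836) = (199 - 41324)/((3 - 4*(-125)) + 23836) = -41125/((3 + 500) + 23836) = -41125/(503 + 23836) = -41125/24339 = -41125*1/24339 = -5875/3477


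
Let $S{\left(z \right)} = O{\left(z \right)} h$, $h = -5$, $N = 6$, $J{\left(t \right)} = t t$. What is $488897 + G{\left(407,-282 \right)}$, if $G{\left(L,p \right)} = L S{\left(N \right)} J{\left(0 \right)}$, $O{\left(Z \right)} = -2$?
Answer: $488897$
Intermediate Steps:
$J{\left(t \right)} = t^{2}$
$S{\left(z \right)} = 10$ ($S{\left(z \right)} = \left(-2\right) \left(-5\right) = 10$)
$G{\left(L,p \right)} = 0$ ($G{\left(L,p \right)} = L 10 \cdot 0^{2} = 10 L 0 = 0$)
$488897 + G{\left(407,-282 \right)} = 488897 + 0 = 488897$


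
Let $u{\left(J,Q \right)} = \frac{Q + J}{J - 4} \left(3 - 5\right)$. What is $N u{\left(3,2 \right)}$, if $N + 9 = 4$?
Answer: $-50$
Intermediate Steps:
$u{\left(J,Q \right)} = - \frac{2 \left(J + Q\right)}{-4 + J}$ ($u{\left(J,Q \right)} = \frac{J + Q}{-4 + J} \left(-2\right) = - \frac{2 \left(J + Q\right)}{-4 + J}$)
$N = -5$ ($N = -9 + 4 = -5$)
$N u{\left(3,2 \right)} = - 5 \frac{2 \left(\left(-1\right) 3 - 2\right)}{-4 + 3} = - 5 \frac{2 \left(-3 - 2\right)}{-1} = - 5 \cdot 2 \left(-1\right) \left(-5\right) = \left(-5\right) 10 = -50$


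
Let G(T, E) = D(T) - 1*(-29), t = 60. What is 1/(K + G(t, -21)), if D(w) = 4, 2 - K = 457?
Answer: -1/422 ≈ -0.0023697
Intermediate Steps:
K = -455 (K = 2 - 1*457 = 2 - 457 = -455)
G(T, E) = 33 (G(T, E) = 4 - 1*(-29) = 4 + 29 = 33)
1/(K + G(t, -21)) = 1/(-455 + 33) = 1/(-422) = -1/422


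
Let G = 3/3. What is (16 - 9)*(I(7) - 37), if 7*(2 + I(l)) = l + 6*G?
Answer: -260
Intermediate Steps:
G = 1 (G = 3*(1/3) = 1)
I(l) = -8/7 + l/7 (I(l) = -2 + (l + 6*1)/7 = -2 + (l + 6)/7 = -2 + (6 + l)/7 = -2 + (6/7 + l/7) = -8/7 + l/7)
(16 - 9)*(I(7) - 37) = (16 - 9)*((-8/7 + (1/7)*7) - 37) = 7*((-8/7 + 1) - 37) = 7*(-1/7 - 37) = 7*(-260/7) = -260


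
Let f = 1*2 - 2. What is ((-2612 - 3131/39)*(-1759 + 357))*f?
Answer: 0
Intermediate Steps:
f = 0 (f = 2 - 2 = 0)
((-2612 - 3131/39)*(-1759 + 357))*f = ((-2612 - 3131/39)*(-1759 + 357))*0 = ((-2612 - 3131*1/39)*(-1402))*0 = ((-2612 - 3131/39)*(-1402))*0 = -104999/39*(-1402)*0 = (147208598/39)*0 = 0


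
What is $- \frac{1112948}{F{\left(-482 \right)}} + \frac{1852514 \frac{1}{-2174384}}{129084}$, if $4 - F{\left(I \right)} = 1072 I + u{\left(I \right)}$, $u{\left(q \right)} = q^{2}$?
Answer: $- \frac{4880949228698251}{1247193511741536} \approx -3.9135$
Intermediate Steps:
$F{\left(I \right)} = 4 - I^{2} - 1072 I$ ($F{\left(I \right)} = 4 - \left(1072 I + I^{2}\right) = 4 - \left(I^{2} + 1072 I\right) = 4 - I^{2} - 1072 I$)
$- \frac{1112948}{F{\left(-482 \right)}} + \frac{1852514 \frac{1}{-2174384}}{129084} = - \frac{1112948}{4 - \left(-482\right)^{2} - -516704} + \frac{1852514 \frac{1}{-2174384}}{129084} = - \frac{1112948}{4 - 232324 + 516704} + 1852514 \left(- \frac{1}{2174384}\right) \frac{1}{129084} = - \frac{1112948}{4 - 232324 + 516704} - \frac{926257}{140339092128} = - \frac{1112948}{284384} - \frac{926257}{140339092128} = \left(-1112948\right) \frac{1}{284384} - \frac{926257}{140339092128} = - \frac{278237}{71096} - \frac{926257}{140339092128} = - \frac{4880949228698251}{1247193511741536}$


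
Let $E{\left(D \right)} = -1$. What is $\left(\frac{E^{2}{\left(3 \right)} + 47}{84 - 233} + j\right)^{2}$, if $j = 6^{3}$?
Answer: $\frac{1032722496}{22201} \approx 46517.0$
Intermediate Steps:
$j = 216$
$\left(\frac{E^{2}{\left(3 \right)} + 47}{84 - 233} + j\right)^{2} = \left(\frac{\left(-1\right)^{2} + 47}{84 - 233} + 216\right)^{2} = \left(\frac{1 + 47}{-149} + 216\right)^{2} = \left(48 \left(- \frac{1}{149}\right) + 216\right)^{2} = \left(- \frac{48}{149} + 216\right)^{2} = \left(\frac{32136}{149}\right)^{2} = \frac{1032722496}{22201}$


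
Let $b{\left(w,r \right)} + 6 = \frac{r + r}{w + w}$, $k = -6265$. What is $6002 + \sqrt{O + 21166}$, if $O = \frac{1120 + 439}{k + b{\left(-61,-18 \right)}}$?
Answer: $6002 + \frac{\sqrt{3096892210343267}}{382513} \approx 6147.5$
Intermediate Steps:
$b{\left(w,r \right)} = -6 + \frac{r}{w}$ ($b{\left(w,r \right)} = -6 + \frac{r + r}{w + w} = -6 + \frac{2 r}{2 w} = -6 + 2 r \frac{1}{2 w} = -6 + \frac{r}{w}$)
$O = - \frac{95099}{382513}$ ($O = \frac{1120 + 439}{-6265 - \left(6 + \frac{18}{-61}\right)} = \frac{1559}{-6265 - \frac{348}{61}} = \frac{1559}{- \frac{382513}{61}} = 1559 \left(- \frac{61}{382513}\right) = - \frac{95099}{382513} \approx -0.24862$)
$6002 + \sqrt{O + 21166} = 6002 + \sqrt{- \frac{95099}{382513} + 21166} = 6002 + \sqrt{\frac{8096175059}{382513}} = 6002 + \frac{\sqrt{3096892210343267}}{382513}$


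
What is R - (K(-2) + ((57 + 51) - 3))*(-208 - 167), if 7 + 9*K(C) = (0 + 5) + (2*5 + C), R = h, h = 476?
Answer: 40101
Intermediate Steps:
R = 476
K(C) = 8/9 + C/9 (K(C) = -7/9 + ((0 + 5) + (2*5 + C))/9 = -7/9 + (5 + (10 + C))/9 = -7/9 + (15 + C)/9 = -7/9 + (5/3 + C/9) = 8/9 + C/9)
R - (K(-2) + ((57 + 51) - 3))*(-208 - 167) = 476 - ((8/9 + (⅑)*(-2)) + ((57 + 51) - 3))*(-208 - 167) = 476 - ((8/9 - 2/9) + (108 - 3))*(-375) = 476 - (⅔ + 105)*(-375) = 476 - 317*(-375)/3 = 476 - 1*(-39625) = 476 + 39625 = 40101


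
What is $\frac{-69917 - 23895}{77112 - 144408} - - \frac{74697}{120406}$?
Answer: $\frac{2040292123}{1012855272} \approx 2.0144$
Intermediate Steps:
$\frac{-69917 - 23895}{77112 - 144408} - - \frac{74697}{120406} = - \frac{93812}{-67296} - \left(-74697\right) \frac{1}{120406} = \left(-93812\right) \left(- \frac{1}{67296}\right) - - \frac{74697}{120406} = \frac{23453}{16824} + \frac{74697}{120406} = \frac{2040292123}{1012855272}$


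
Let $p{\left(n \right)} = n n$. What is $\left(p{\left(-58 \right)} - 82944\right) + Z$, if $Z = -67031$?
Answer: $-146611$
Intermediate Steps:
$p{\left(n \right)} = n^{2}$
$\left(p{\left(-58 \right)} - 82944\right) + Z = \left(\left(-58\right)^{2} - 82944\right) - 67031 = \left(3364 - 82944\right) - 67031 = -79580 - 67031 = -146611$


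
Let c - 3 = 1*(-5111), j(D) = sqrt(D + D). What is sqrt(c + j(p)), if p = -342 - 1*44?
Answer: sqrt(-5108 + 2*I*sqrt(193)) ≈ 0.1944 + 71.471*I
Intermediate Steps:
p = -386 (p = -342 - 44 = -386)
j(D) = sqrt(2)*sqrt(D) (j(D) = sqrt(2*D) = sqrt(2)*sqrt(D))
c = -5108 (c = 3 + 1*(-5111) = 3 - 5111 = -5108)
sqrt(c + j(p)) = sqrt(-5108 + sqrt(2)*sqrt(-386)) = sqrt(-5108 + sqrt(2)*(I*sqrt(386))) = sqrt(-5108 + 2*I*sqrt(193))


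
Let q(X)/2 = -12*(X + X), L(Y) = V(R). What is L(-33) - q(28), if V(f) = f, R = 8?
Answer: 1352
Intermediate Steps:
L(Y) = 8
q(X) = -48*X (q(X) = 2*(-12*(X + X)) = 2*(-24*X) = -48*X)
L(-33) - q(28) = 8 - (-48)*28 = 8 - 1*(-1344) = 8 + 1344 = 1352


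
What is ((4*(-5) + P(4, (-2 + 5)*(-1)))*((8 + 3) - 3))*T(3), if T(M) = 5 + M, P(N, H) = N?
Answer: -1024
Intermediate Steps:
((4*(-5) + P(4, (-2 + 5)*(-1)))*((8 + 3) - 3))*T(3) = ((4*(-5) + 4)*((8 + 3) - 3))*(5 + 3) = ((-20 + 4)*(11 - 3))*8 = -16*8*8 = -128*8 = -1024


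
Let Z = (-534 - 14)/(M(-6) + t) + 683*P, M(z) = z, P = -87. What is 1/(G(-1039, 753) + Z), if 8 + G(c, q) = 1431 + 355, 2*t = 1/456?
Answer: -5471/314865077 ≈ -1.7376e-5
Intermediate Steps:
t = 1/912 (t = (½)/456 = (½)*(1/456) = 1/912 ≈ 0.0010965)
G(c, q) = 1778 (G(c, q) = -8 + (1431 + 355) = -8 + 1786 = 1778)
Z = -324592515/5471 (Z = (-534 - 14)/(-6 + 1/912) + 683*(-87) = -548/(-5471/912) - 59421 = -548*(-912/5471) - 59421 = 499776/5471 - 59421 = -324592515/5471 ≈ -59330.)
1/(G(-1039, 753) + Z) = 1/(1778 - 324592515/5471) = 1/(-314865077/5471) = -5471/314865077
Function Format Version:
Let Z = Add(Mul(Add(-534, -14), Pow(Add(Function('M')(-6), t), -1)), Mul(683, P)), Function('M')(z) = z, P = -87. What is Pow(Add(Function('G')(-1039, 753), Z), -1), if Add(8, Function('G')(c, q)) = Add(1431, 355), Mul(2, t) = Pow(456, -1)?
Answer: Rational(-5471, 314865077) ≈ -1.7376e-5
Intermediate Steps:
t = Rational(1, 912) (t = Mul(Rational(1, 2), Pow(456, -1)) = Mul(Rational(1, 2), Rational(1, 456)) = Rational(1, 912) ≈ 0.0010965)
Function('G')(c, q) = 1778 (Function('G')(c, q) = Add(-8, Add(1431, 355)) = Add(-8, 1786) = 1778)
Z = Rational(-324592515, 5471) (Z = Add(Mul(Add(-534, -14), Pow(Add(-6, Rational(1, 912)), -1)), Mul(683, -87)) = Add(Mul(-548, Pow(Rational(-5471, 912), -1)), -59421) = Add(Mul(-548, Rational(-912, 5471)), -59421) = Add(Rational(499776, 5471), -59421) = Rational(-324592515, 5471) ≈ -59330.)
Pow(Add(Function('G')(-1039, 753), Z), -1) = Pow(Add(1778, Rational(-324592515, 5471)), -1) = Pow(Rational(-314865077, 5471), -1) = Rational(-5471, 314865077)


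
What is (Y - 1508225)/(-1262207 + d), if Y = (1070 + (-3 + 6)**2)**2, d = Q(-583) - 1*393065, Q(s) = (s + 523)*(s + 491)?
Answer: 42998/206219 ≈ 0.20851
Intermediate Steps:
Q(s) = (491 + s)*(523 + s) (Q(s) = (523 + s)*(491 + s) = (491 + s)*(523 + s))
d = -387545 (d = (256793 + (-583)**2 + 1014*(-583)) - 1*393065 = (256793 + 339889 - 591162) - 393065 = 5520 - 393065 = -387545)
Y = 1164241 (Y = (1070 + 3**2)**2 = (1070 + 9)**2 = 1079**2 = 1164241)
(Y - 1508225)/(-1262207 + d) = (1164241 - 1508225)/(-1262207 - 387545) = -343984/(-1649752) = -343984*(-1/1649752) = 42998/206219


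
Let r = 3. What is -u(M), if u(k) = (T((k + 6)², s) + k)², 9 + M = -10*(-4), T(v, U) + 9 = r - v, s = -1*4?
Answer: -1806336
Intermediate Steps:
s = -4
T(v, U) = -6 - v (T(v, U) = -9 + (3 - v) = -6 - v)
M = 31 (M = -9 - 10*(-4) = -9 + 40 = 31)
u(k) = (-6 + k - (6 + k)²)² (u(k) = ((-6 - (k + 6)²) + k)² = ((-6 - (6 + k)²) + k)² = (-6 + k - (6 + k)²)²)
-u(M) = -(6 + (6 + 31)² - 1*31)² = -(6 + 37² - 31)² = -(6 + 1369 - 31)² = -1*1344² = -1*1806336 = -1806336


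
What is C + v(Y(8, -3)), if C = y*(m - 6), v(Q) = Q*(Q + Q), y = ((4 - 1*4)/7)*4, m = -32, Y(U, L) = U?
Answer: 128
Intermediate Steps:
y = 0 (y = ((4 - 4)*(1/7))*4 = (0*(1/7))*4 = 0*4 = 0)
v(Q) = 2*Q**2 (v(Q) = Q*(2*Q) = 2*Q**2)
C = 0 (C = 0*(-32 - 6) = 0*(-38) = 0)
C + v(Y(8, -3)) = 0 + 2*8**2 = 0 + 2*64 = 0 + 128 = 128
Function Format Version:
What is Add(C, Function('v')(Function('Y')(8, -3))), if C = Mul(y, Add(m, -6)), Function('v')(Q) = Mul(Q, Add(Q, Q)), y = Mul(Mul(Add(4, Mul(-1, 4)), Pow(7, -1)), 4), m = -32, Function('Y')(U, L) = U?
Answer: 128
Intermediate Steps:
y = 0 (y = Mul(Mul(Add(4, -4), Rational(1, 7)), 4) = Mul(Mul(0, Rational(1, 7)), 4) = Mul(0, 4) = 0)
Function('v')(Q) = Mul(2, Pow(Q, 2)) (Function('v')(Q) = Mul(Q, Mul(2, Q)) = Mul(2, Pow(Q, 2)))
C = 0 (C = Mul(0, Add(-32, -6)) = Mul(0, -38) = 0)
Add(C, Function('v')(Function('Y')(8, -3))) = Add(0, Mul(2, Pow(8, 2))) = Add(0, Mul(2, 64)) = Add(0, 128) = 128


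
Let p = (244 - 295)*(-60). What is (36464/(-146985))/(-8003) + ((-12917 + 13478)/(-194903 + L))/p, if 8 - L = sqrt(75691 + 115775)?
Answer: 3754054478369/124895099131343980 + 11*sqrt(21274)/759677391180 ≈ 3.0060e-5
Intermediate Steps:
p = 3060 (p = -51*(-60) = 3060)
L = 8 - 3*sqrt(21274) (L = 8 - sqrt(75691 + 115775) = 8 - sqrt(191466) = 8 - 3*sqrt(21274) ≈ -429.57)
(36464/(-146985))/(-8003) + ((-12917 + 13478)/(-194903 + L))/p = (36464/(-146985))/(-8003) + ((-12917 + 13478)/(-194903 + (8 - 3*sqrt(21274))))/3060 = (36464*(-1/146985))*(-1/8003) + (561/(-194895 - 3*sqrt(21274)))*(1/3060) = -36464/146985*(-1/8003) + 11/(60*(-194895 - 3*sqrt(21274))) = 688/22194735 + 11/(60*(-194895 - 3*sqrt(21274)))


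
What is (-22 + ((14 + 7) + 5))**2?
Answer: 16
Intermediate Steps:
(-22 + ((14 + 7) + 5))**2 = (-22 + (21 + 5))**2 = (-22 + 26)**2 = 4**2 = 16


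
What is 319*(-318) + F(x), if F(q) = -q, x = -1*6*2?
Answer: -101430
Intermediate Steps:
x = -12 (x = -6*2 = -12)
319*(-318) + F(x) = 319*(-318) - 1*(-12) = -101442 + 12 = -101430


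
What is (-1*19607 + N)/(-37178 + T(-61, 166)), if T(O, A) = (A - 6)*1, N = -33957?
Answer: 26782/18509 ≈ 1.4470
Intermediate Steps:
T(O, A) = -6 + A (T(O, A) = (-6 + A)*1 = -6 + A)
(-1*19607 + N)/(-37178 + T(-61, 166)) = (-1*19607 - 33957)/(-37178 + (-6 + 166)) = (-19607 - 33957)/(-37178 + 160) = -53564/(-37018) = -53564*(-1/37018) = 26782/18509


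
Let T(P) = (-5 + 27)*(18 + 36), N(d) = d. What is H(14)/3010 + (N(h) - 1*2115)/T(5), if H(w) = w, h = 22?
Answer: -448807/255420 ≈ -1.7571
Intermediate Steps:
T(P) = 1188 (T(P) = 22*54 = 1188)
H(14)/3010 + (N(h) - 1*2115)/T(5) = 14/3010 + (22 - 1*2115)/1188 = 14*(1/3010) + (22 - 2115)*(1/1188) = 1/215 - 2093*1/1188 = 1/215 - 2093/1188 = -448807/255420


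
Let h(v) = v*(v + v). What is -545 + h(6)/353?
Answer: -192313/353 ≈ -544.80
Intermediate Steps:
h(v) = 2*v² (h(v) = v*(2*v) = 2*v²)
-545 + h(6)/353 = -545 + (2*6²)/353 = -545 + (2*36)*(1/353) = -545 + 72*(1/353) = -545 + 72/353 = -192313/353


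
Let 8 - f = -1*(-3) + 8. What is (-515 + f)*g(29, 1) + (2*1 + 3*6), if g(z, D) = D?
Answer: -498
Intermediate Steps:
f = -3 (f = 8 - (-1*(-3) + 8) = 8 - (3 + 8) = 8 - 1*11 = 8 - 11 = -3)
(-515 + f)*g(29, 1) + (2*1 + 3*6) = (-515 - 3)*1 + (2*1 + 3*6) = -518*1 + (2 + 18) = -518 + 20 = -498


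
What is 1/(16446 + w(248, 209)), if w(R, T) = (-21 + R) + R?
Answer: 1/16921 ≈ 5.9098e-5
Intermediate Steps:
w(R, T) = -21 + 2*R
1/(16446 + w(248, 209)) = 1/(16446 + (-21 + 2*248)) = 1/(16446 + (-21 + 496)) = 1/(16446 + 475) = 1/16921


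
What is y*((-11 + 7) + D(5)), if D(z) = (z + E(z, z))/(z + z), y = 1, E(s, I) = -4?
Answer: -39/10 ≈ -3.9000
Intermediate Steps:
D(z) = (-4 + z)/(2*z) (D(z) = (z - 4)/(z + z) = (-4 + z)/((2*z)) = (-4 + z)*(1/(2*z)) = (-4 + z)/(2*z))
y*((-11 + 7) + D(5)) = 1*((-11 + 7) + (1/2)*(-4 + 5)/5) = 1*(-4 + (1/2)*(1/5)*1) = 1*(-4 + 1/10) = 1*(-39/10) = -39/10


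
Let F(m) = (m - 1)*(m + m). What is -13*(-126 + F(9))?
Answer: -234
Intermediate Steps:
F(m) = 2*m*(-1 + m) (F(m) = (-1 + m)*(2*m) = 2*m*(-1 + m))
-13*(-126 + F(9)) = -13*(-126 + 2*9*(-1 + 9)) = -13*(-126 + 2*9*8) = -13*(-126 + 144) = -13*18 = -234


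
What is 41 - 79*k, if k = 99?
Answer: -7780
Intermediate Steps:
41 - 79*k = 41 - 79*99 = 41 - 7821 = -7780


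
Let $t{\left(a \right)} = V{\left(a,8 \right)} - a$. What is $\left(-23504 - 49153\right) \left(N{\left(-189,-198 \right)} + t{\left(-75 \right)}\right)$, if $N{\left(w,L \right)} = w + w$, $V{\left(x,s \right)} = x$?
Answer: $27464346$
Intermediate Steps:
$N{\left(w,L \right)} = 2 w$
$t{\left(a \right)} = 0$ ($t{\left(a \right)} = a - a = 0$)
$\left(-23504 - 49153\right) \left(N{\left(-189,-198 \right)} + t{\left(-75 \right)}\right) = \left(-23504 - 49153\right) \left(2 \left(-189\right) + 0\right) = - 72657 \left(-378 + 0\right) = \left(-72657\right) \left(-378\right) = 27464346$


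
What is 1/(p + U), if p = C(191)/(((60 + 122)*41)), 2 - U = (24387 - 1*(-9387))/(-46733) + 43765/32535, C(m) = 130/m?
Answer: 16669390936527/22964182561382 ≈ 0.72589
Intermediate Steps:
U = 418896731/304091631 (U = 2 - ((24387 - 1*(-9387))/(-46733) + 43765/32535) = 2 - ((24387 + 9387)*(-1/46733) + 43765*(1/32535)) = 2 - (33774*(-1/46733) + 8753/6507) = 2 - (-33774/46733 + 8753/6507) = 2 - 1*189286531/304091631 = 2 - 189286531/304091631 = 418896731/304091631 ≈ 1.3775)
p = 5/54817 (p = (130/191)/(((60 + 122)*41)) = (130*(1/191))/((182*41)) = (130/191)/7462 = (130/191)*(1/7462) = 5/54817 ≈ 9.1213e-5)
1/(p + U) = 1/(5/54817 + 418896731/304091631) = 1/(22964182561382/16669390936527) = 16669390936527/22964182561382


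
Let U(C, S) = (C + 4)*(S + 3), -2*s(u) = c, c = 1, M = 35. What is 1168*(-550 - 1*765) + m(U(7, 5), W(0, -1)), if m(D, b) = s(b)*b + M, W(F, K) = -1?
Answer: -3071769/2 ≈ -1.5359e+6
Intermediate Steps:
s(u) = -½ (s(u) = -½*1 = -½)
U(C, S) = (3 + S)*(4 + C) (U(C, S) = (4 + C)*(3 + S) = (3 + S)*(4 + C))
m(D, b) = 35 - b/2 (m(D, b) = -b/2 + 35 = 35 - b/2)
1168*(-550 - 1*765) + m(U(7, 5), W(0, -1)) = 1168*(-550 - 1*765) + (35 - ½*(-1)) = 1168*(-550 - 765) + (35 + ½) = 1168*(-1315) + 71/2 = -1535920 + 71/2 = -3071769/2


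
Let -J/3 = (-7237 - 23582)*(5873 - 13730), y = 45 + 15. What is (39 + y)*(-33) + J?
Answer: -726437916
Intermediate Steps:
y = 60
J = -726434649 (J = -3*(-7237 - 23582)*(5873 - 13730) = -(-92457)*(-7857) = -3*242144883 = -726434649)
(39 + y)*(-33) + J = (39 + 60)*(-33) - 726434649 = 99*(-33) - 726434649 = -3267 - 726434649 = -726437916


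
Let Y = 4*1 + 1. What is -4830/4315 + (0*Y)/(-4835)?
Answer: -966/863 ≈ -1.1194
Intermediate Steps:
Y = 5 (Y = 4 + 1 = 5)
-4830/4315 + (0*Y)/(-4835) = -4830/4315 + (0*5)/(-4835) = -4830*1/4315 + 0*(-1/4835) = -966/863 + 0 = -966/863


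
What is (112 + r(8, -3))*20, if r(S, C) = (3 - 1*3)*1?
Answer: 2240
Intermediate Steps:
r(S, C) = 0 (r(S, C) = (3 - 3)*1 = 0*1 = 0)
(112 + r(8, -3))*20 = (112 + 0)*20 = 112*20 = 2240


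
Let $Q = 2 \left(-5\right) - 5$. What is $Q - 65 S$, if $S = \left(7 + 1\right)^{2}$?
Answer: $-4175$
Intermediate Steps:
$Q = -15$ ($Q = -10 - 5 = -15$)
$S = 64$ ($S = 8^{2} = 64$)
$Q - 65 S = -15 - 4160 = -4175$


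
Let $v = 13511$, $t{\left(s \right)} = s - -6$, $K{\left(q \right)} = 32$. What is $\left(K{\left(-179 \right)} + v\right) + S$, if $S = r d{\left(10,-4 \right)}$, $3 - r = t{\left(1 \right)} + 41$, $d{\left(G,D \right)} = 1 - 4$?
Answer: $13678$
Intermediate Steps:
$t{\left(s \right)} = 6 + s$ ($t{\left(s \right)} = s + 6 = 6 + s$)
$d{\left(G,D \right)} = -3$ ($d{\left(G,D \right)} = 1 - 4 = -3$)
$r = -45$ ($r = 3 - \left(\left(6 + 1\right) + 41\right) = 3 - \left(7 + 41\right) = 3 - 48 = -45$)
$S = 135$ ($S = \left(-45\right) \left(-3\right) = 135$)
$\left(K{\left(-179 \right)} + v\right) + S = \left(32 + 13511\right) + 135 = 13543 + 135 = 13678$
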